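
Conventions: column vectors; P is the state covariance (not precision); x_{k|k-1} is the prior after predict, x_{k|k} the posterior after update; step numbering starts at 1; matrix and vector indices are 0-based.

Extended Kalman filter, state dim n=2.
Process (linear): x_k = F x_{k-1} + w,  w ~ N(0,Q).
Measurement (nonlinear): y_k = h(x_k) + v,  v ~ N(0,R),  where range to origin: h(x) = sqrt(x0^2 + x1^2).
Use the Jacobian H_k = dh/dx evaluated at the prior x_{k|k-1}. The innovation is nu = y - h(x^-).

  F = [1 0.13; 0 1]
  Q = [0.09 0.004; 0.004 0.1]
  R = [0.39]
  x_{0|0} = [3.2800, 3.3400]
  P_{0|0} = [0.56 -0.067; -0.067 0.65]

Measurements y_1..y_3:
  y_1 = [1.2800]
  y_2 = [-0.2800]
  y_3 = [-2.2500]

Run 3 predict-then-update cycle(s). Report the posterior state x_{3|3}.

x_post = [-0.1586, -0.2467]

step 1: x^-=[3.7142, 3.3400]  P^-=[0.6436 0.0215; 0.0215 0.7500]  H_jac=[0.7436 0.6687]  S=[1.1025]  K=[0.4471; 0.4694]  nu=[-3.7151]  x^+=[2.0533, 1.5963]  P^+=[0.4232 -0.2099; -0.2099 0.5071]
step 2: x^-=[2.2608, 1.5963]  P^-=[0.4672 -0.1399; -0.1399 0.6071]  H_jac=[0.8169 0.5768]  S=[0.7719]  K=[0.3899; 0.3056]  nu=[-3.0476]  x^+=[1.0726, 0.6650]  P^+=[0.3499 -0.2319; -0.2319 0.5350]
step 3: x^-=[1.1591, 0.6650]  P^-=[0.3886 -0.1583; -0.1583 0.6350]  H_jac=[0.8674 0.4977]  S=[0.7030]  K=[0.3674; 0.2542]  nu=[-3.5863]  x^+=[-0.1586, -0.2467]  P^+=[0.2937 -0.2240; -0.2240 0.5896]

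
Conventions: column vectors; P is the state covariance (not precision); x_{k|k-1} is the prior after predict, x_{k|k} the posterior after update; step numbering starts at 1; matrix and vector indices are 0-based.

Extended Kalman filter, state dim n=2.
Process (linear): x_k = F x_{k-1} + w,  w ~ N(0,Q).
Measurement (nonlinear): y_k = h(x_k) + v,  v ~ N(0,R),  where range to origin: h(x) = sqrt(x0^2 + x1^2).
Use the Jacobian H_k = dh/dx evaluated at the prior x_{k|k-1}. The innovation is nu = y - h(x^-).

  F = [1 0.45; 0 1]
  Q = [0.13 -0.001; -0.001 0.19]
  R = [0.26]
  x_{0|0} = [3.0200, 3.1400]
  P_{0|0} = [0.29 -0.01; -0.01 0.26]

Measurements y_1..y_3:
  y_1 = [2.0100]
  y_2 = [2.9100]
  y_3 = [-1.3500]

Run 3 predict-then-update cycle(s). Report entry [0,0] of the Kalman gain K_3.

K[0,0] = 0.4928

step 1: x^-=[4.4330, 3.1400]  P^-=[0.4637 0.1060; 0.1060 0.4500]  H_jac=[0.8160 0.5780]  S=[0.8191]  K=[0.5367; 0.4232]  nu=[-3.4224]  x^+=[2.5961, 1.6918]  P^+=[0.2277 -0.0800; -0.0800 0.3033]
step 2: x^-=[3.3574, 1.6918]  P^-=[0.3471 0.0555; 0.0555 0.4933]  H_jac=[0.8930 0.4500]  S=[0.6813]  K=[0.4916; 0.3986]  nu=[-0.8496]  x^+=[2.9398, 1.3532]  P^+=[0.1824 -0.0780; -0.0780 0.3851]
step 3: x^-=[3.5487, 1.3532]  P^-=[0.3202 0.0943; 0.0943 0.5751]  H_jac=[0.9344 0.3563]  S=[0.6753]  K=[0.4928; 0.4339]  nu=[-5.1479]  x^+=[1.0120, -0.8803]  P^+=[0.1562 -0.0501; -0.0501 0.4480]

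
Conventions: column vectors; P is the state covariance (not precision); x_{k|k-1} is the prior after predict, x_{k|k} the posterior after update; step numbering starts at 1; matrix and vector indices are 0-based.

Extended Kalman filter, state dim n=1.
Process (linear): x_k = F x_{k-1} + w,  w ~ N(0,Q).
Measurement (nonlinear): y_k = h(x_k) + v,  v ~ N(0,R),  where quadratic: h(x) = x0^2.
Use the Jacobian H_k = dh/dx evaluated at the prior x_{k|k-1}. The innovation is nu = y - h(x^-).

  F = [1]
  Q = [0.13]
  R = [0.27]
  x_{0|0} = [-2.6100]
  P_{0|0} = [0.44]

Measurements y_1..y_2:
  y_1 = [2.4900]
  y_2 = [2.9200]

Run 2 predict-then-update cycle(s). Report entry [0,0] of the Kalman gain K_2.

K[0,0] = -0.2421

step 1: x^-=[-2.6100]  P^-=[0.5700]  H_jac=[-5.2200]  S=[15.8016]  K=[-0.1883]  nu=[-4.3221]  x^+=[-1.7962]  P^+=[0.0097]
step 2: x^-=[-1.7962]  P^-=[0.1397]  H_jac=[-3.5923]  S=[2.0733]  K=[-0.2421]  nu=[-0.3062]  x^+=[-1.7220]  P^+=[0.0182]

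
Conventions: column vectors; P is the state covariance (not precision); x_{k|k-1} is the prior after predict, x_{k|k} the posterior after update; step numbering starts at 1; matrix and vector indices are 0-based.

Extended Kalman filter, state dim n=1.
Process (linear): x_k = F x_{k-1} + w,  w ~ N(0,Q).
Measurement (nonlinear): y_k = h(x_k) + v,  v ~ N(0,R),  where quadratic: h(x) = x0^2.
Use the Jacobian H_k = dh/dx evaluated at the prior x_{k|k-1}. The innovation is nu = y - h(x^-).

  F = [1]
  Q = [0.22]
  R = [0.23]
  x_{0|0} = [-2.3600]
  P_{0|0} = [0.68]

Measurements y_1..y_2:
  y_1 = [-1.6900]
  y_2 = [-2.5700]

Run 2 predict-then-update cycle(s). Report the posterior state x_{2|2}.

x_post = [0.6007]

step 1: x^-=[-2.3600]  P^-=[0.9000]  H_jac=[-4.7200]  S=[20.2806]  K=[-0.2095]  nu=[-7.2596]  x^+=[-0.8394]  P^+=[0.0102]
step 2: x^-=[-0.8394]  P^-=[0.2302]  H_jac=[-1.6788]  S=[0.8788]  K=[-0.4398]  nu=[-3.2746]  x^+=[0.6007]  P^+=[0.0603]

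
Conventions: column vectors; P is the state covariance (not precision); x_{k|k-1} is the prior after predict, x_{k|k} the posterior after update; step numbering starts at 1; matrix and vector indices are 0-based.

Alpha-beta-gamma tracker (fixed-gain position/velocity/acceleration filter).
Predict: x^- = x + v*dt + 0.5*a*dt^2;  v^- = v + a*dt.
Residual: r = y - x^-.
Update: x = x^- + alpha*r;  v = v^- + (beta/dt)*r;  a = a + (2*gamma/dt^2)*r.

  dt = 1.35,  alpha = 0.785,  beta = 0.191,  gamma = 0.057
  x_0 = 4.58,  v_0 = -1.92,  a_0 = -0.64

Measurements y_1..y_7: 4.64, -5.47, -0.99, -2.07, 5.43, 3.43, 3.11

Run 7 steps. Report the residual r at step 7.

resid = -1.4421

step 1: x_pred=1.4048  r=3.2352  x^+=3.9444  v^+=-2.3263  a^+=-0.4376
step 2: x_pred=0.4052  r=-5.8752  x^+=-4.2068  v^+=-3.7483  a^+=-0.8051
step 3: x_pred=-10.0007  r=9.0107  x^+=-2.9273  v^+=-3.5604  a^+=-0.2415
step 4: x_pred=-7.9539  r=5.8839  x^+=-3.3350  v^+=-3.0539  a^+=0.1265
step 5: x_pred=-7.3426  r=12.7726  x^+=2.6839  v^+=-1.0760  a^+=0.9255
step 6: x_pred=2.0746  r=1.3554  x^+=3.1386  v^+=0.3651  a^+=1.0103
step 7: x_pred=4.5521  r=-1.4421  x^+=3.4201  v^+=1.5250  a^+=0.9201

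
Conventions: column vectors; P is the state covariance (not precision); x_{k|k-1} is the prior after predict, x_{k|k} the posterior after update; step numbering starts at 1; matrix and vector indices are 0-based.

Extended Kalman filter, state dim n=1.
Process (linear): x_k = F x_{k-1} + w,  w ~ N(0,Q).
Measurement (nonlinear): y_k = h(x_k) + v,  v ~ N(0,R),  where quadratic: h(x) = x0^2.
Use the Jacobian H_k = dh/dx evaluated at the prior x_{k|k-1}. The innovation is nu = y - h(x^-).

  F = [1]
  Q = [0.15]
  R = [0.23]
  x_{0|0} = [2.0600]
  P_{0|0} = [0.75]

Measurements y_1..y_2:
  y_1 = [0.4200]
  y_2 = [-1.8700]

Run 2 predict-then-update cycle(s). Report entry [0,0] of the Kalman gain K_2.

step 1: x^-=[2.0600]  P^-=[0.9000]  H_jac=[4.1200]  S=[15.5070]  K=[0.2391]  nu=[-3.8236]  x^+=[1.1457]  P^+=[0.0133]
step 2: x^-=[1.1457]  P^-=[0.1633]  H_jac=[2.2914]  S=[1.0877]  K=[0.3441]  nu=[-3.1826]  x^+=[0.0505]  P^+=[0.0345]

K[0,0] = 0.3441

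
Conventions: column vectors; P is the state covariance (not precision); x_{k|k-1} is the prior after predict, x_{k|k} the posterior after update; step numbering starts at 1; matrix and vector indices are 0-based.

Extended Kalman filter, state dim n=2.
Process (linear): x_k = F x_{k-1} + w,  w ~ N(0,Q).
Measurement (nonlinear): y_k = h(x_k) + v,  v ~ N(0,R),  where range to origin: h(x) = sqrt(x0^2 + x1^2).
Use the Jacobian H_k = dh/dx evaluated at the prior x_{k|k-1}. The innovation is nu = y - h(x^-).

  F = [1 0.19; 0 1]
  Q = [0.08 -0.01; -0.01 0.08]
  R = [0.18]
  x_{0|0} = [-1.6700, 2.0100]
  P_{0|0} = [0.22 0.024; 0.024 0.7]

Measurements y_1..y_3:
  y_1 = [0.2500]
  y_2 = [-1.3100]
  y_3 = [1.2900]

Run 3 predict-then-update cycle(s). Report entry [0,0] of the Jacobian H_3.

H_jac[0,0] = 0.7224

step 1: x^-=[-1.2881, 2.0100]  P^-=[0.3344 0.1470; 0.1470 0.7800]  H_jac=[-0.5396 0.8419]  S=[0.6967]  K=[-0.0813; 0.8288]  nu=[-2.1373]  x^+=[-1.1143, 0.2387]  P^+=[0.3298 0.1940; 0.1940 0.3015]
step 2: x^-=[-1.0689, 0.2387]  P^-=[0.4944 0.2412; 0.2412 0.3815]  H_jac=[-0.9760 0.2179]  S=[0.5664]  K=[-0.7590; -0.2689]  nu=[-2.4053]  x^+=[0.7568, 0.8855]  P^+=[0.1680 0.1256; 0.1256 0.3405]
step 3: x^-=[0.9250, 0.8855]  P^-=[0.3081 0.1803; 0.1803 0.4205]  H_jac=[0.7224 0.6915]  S=[0.7220]  K=[0.4809; 0.5832]  nu=[0.0095]  x^+=[0.9296, 0.8910]  P^+=[0.1411 -0.0222; -0.0222 0.1750]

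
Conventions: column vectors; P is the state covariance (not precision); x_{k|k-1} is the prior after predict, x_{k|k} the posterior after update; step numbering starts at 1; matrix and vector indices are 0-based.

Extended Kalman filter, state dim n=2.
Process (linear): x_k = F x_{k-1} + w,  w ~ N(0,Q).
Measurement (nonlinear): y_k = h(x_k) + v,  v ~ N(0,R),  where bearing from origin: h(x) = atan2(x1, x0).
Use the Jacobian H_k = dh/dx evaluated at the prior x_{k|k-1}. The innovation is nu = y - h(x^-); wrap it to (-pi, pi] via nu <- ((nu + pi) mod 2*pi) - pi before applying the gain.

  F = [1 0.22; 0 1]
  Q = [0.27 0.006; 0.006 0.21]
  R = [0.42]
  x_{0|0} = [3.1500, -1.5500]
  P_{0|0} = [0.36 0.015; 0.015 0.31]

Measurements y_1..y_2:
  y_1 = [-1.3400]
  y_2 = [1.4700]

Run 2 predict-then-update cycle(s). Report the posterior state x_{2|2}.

x_post = [3.2136, -0.9355]

step 1: x^-=[2.8090, -1.5500]  P^-=[0.6516 0.0892; 0.0892 0.5200]  H_jac=[0.1506 0.2729]  S=[0.4808]  K=[0.2547; 0.3231]  nu=[-0.8358]  x^+=[2.5961, -1.8200]  P^+=[0.6204 0.0496; 0.0496 0.4698]
step 2: x^-=[2.1957, -1.8200]  P^-=[0.9350 0.1590; 0.1590 0.6798]  H_jac=[0.2238 0.2700]  S=[0.5356]  K=[0.4708; 0.4091]  nu=[2.1621]  x^+=[3.2136, -0.9355]  P^+=[0.8163 0.0558; 0.0558 0.5902]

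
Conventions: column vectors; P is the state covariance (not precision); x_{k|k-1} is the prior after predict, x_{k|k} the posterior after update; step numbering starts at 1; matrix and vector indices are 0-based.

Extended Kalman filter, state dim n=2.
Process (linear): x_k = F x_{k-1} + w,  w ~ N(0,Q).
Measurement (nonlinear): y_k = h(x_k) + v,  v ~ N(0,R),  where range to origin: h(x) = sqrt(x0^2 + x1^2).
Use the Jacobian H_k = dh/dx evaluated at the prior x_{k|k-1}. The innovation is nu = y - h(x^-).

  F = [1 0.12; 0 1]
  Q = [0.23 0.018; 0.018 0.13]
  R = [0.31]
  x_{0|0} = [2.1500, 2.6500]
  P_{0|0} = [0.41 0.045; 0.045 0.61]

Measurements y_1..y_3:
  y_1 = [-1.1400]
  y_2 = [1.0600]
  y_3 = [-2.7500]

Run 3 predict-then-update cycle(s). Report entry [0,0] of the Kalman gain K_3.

K[0,0] = 0.5821

step 1: x^-=[2.4680, 2.6500]  P^-=[0.6596 0.1362; 0.1362 0.7400]  H_jac=[0.6815 0.7318]  S=[1.1485]  K=[0.4782; 0.5523]  nu=[-4.7613]  x^+=[0.1912, 0.0202]  P^+=[0.3970 -0.1671; -0.1671 0.3896]
step 2: x^-=[0.1937, 0.0202]  P^-=[0.5925 -0.1024; -0.1024 0.5196]  H_jac=[0.9946 0.1039]  S=[0.8805]  K=[0.6571; -0.0543]  nu=[0.8653]  x^+=[0.7623, -0.0268]  P^+=[0.2122 -0.0709; -0.0709 0.5170]
step 3: x^-=[0.7591, -0.0268]  P^-=[0.4327 0.0091; 0.0091 0.6470]  H_jac=[0.9994 -0.0353]  S=[0.7423]  K=[0.5821; -0.0185]  nu=[-3.5095]  x^+=[-1.2838, 0.0381]  P^+=[0.1812 0.0171; 0.0171 0.6468]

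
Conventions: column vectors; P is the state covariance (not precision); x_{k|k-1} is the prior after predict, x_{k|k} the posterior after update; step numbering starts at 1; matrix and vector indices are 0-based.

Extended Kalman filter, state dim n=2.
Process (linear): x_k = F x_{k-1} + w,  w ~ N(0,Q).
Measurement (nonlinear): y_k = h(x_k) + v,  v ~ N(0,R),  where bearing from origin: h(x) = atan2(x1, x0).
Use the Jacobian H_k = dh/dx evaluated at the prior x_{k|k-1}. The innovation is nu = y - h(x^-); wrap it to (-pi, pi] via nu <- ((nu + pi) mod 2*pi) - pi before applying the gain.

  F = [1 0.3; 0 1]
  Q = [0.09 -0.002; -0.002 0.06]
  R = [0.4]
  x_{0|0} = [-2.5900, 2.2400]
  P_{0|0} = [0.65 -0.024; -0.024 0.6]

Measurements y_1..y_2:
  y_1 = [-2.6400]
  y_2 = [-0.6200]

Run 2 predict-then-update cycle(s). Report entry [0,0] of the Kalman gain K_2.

step 1: x^-=[-1.9180, 2.2400]  P^-=[0.7796 0.1540; 0.1540 0.6600]  H_jac=[-0.2576 -0.2206]  S=[0.5013]  K=[-0.4683; -0.3695]  nu=[1.3643]  x^+=[-2.5569, 1.7359]  P^+=[0.6697 0.0673; 0.0673 0.5916]
step 2: x^-=[-2.0361, 1.7359]  P^-=[0.8532 0.2427; 0.2427 0.6516]  H_jac=[-0.2425 -0.2844]  S=[0.5363]  K=[-0.5144; -0.4552]  nu=[-3.0556]  x^+=[-0.4642, 3.1269]  P^+=[0.7113 0.1171; 0.1171 0.5404]

K[0,0] = -0.5144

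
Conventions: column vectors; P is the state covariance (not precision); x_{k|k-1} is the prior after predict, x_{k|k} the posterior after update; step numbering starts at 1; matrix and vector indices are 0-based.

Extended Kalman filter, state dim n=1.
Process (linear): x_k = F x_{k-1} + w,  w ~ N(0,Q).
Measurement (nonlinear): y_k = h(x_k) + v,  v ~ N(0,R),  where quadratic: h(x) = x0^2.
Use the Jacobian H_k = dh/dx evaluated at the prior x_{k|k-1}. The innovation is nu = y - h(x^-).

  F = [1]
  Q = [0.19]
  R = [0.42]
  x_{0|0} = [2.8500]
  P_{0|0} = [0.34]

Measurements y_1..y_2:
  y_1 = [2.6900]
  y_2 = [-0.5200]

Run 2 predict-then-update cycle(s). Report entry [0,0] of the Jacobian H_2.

H_jac[0,0] = 3.8392

step 1: x^-=[2.8500]  P^-=[0.5300]  H_jac=[5.7000]  S=[17.6397]  K=[0.1713]  nu=[-5.4325]  x^+=[1.9196]  P^+=[0.0126]
step 2: x^-=[1.9196]  P^-=[0.2026]  H_jac=[3.8392]  S=[3.4066]  K=[0.2284]  nu=[-4.2049]  x^+=[0.9594]  P^+=[0.0250]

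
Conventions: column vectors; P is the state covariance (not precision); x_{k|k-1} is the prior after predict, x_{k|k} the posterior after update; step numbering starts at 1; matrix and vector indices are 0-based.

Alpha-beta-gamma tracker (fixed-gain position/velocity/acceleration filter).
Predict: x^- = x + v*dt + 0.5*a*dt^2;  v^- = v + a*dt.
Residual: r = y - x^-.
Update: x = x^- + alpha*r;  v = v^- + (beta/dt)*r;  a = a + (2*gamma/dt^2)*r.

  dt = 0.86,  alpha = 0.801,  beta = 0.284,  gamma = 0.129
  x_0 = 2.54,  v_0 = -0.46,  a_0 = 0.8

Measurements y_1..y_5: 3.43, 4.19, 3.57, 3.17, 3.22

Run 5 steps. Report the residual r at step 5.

step 1: x_pred=2.4402  r=0.9898  x^+=3.2330  v^+=0.5549  a^+=1.1453
step 2: x_pred=4.1337  r=0.0563  x^+=4.1788  v^+=1.5584  a^+=1.1649
step 3: x_pred=5.9498  r=-2.3798  x^+=4.0436  v^+=1.7743  a^+=0.3347
step 4: x_pred=5.6933  r=-2.5233  x^+=3.6721  v^+=1.2289  a^+=-0.5455
step 5: x_pred=4.5273  r=-1.3073  x^+=3.4801  v^+=0.3281  a^+=-1.0015

resid = -1.3073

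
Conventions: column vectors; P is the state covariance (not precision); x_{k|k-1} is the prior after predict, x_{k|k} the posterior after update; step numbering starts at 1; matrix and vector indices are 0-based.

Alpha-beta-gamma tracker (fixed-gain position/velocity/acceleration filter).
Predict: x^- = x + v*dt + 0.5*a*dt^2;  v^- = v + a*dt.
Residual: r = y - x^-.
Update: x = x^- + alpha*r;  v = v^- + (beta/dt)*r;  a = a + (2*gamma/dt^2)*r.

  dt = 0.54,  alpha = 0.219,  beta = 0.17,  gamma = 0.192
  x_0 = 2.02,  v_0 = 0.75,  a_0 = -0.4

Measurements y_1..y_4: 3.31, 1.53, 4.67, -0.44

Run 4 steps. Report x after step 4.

x_post = 2.9013

step 1: x_pred=2.3667  r=0.9433  x^+=2.5733  v^+=0.8310  a^+=0.8422
step 2: x_pred=3.1448  r=-1.6148  x^+=2.7912  v^+=0.7774  a^+=-1.2842
step 3: x_pred=3.0237  r=1.6463  x^+=3.3843  v^+=0.6022  a^+=0.8837
step 4: x_pred=3.8383  r=-4.2783  x^+=2.9013  v^+=-0.2675  a^+=-4.7502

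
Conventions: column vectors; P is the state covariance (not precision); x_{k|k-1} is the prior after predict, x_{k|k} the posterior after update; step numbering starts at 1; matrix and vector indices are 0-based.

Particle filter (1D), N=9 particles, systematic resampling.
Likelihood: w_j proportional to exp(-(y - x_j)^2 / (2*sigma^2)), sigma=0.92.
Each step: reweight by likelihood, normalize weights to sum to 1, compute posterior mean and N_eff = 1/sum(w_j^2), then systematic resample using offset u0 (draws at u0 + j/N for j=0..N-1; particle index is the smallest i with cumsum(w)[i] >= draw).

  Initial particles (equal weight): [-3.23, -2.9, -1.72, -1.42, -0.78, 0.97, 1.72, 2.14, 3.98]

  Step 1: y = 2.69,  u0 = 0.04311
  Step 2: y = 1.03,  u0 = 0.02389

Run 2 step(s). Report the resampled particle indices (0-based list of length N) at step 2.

step 1: w=[0.0000, 0.0000, 0.0000, 0.0000, 0.0004, 0.0889, 0.2928, 0.4269, 0.1910]  mean=2.2631  Neff=3.2017  idx=[5, 6, 6, 6, 7, 7, 7, 8, 8]
step 2: w=[0.2113, 0.1598, 0.1598, 0.1598, 0.1023, 0.1023, 0.1023, 0.0012, 0.0012]  mean=1.6960  Neff=6.5512  idx=[0, 0, 1, 1, 2, 3, 3, 5, 6]

resampled_idx = [0, 0, 1, 1, 2, 3, 3, 5, 6]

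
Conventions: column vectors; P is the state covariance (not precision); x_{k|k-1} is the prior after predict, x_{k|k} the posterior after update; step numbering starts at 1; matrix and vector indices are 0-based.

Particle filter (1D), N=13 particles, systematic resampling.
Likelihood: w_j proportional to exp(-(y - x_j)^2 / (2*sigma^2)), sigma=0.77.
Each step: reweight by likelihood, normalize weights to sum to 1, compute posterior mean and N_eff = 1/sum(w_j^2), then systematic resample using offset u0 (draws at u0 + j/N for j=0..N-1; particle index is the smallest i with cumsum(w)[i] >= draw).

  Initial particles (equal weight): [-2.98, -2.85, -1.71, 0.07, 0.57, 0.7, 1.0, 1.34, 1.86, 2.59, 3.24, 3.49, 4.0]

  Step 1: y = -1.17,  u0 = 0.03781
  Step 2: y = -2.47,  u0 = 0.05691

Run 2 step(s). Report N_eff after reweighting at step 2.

N_eff = 8.9635

step 1: w=[0.0462, 0.0678, 0.5727, 0.2002, 0.0570, 0.0384, 0.0138, 0.0036, 0.0003, 0.0000, 0.0000, 0.0000, 0.0000]  mean=-1.2175  Neff=2.6337  idx=[0, 2, 2, 2, 2, 2, 2, 2, 2, 3, 3, 3, 5]
step 2: w=[0.1401, 0.1072, 0.1072, 0.1072, 0.1072, 0.1072, 0.1072, 0.1072, 0.1072, 0.0008, 0.0008, 0.0008, 0.0000]  mean=-1.8838  Neff=8.9635  idx=[0, 0, 1, 2, 3, 3, 4, 5, 5, 6, 7, 8, 8]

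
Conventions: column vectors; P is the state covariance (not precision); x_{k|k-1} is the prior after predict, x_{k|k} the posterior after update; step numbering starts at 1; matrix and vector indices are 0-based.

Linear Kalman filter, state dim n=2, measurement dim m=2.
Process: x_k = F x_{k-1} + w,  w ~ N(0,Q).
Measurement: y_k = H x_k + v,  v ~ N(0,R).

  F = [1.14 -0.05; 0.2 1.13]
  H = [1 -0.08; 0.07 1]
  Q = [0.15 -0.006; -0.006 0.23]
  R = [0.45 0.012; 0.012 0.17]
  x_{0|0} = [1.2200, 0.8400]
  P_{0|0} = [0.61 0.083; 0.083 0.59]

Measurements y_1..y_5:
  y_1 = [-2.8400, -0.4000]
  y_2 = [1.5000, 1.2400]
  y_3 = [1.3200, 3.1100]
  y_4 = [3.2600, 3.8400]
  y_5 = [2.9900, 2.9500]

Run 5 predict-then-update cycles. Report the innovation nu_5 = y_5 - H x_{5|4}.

step 1: x^-=[1.3488, 1.1932]  P^-=[0.9348 0.2058; 0.2058 1.0453]  S=[1.3585 0.1985; 0.1985 1.2487]  K=[0.6595 0.1124; -0.0348 0.8542]  nu=[-4.0933, -1.6876]  x^+=[-1.5406, -0.1057]  P^+=[0.2986 0.0061; 0.0061 0.1444]
step 2: x^-=[-1.7510, -0.4276]  P^-=[0.5378 0.0618; 0.0618 0.4291]  S=[0.9806 0.0767; 0.0767 0.6103]  K=[0.5359 0.0955; -0.0279 0.7136]  nu=[3.2168, 1.7901]  x^+=[0.1437, 0.7602]  P^+=[0.2427 0.0057; 0.0057 0.1206]
step 3: x^-=[0.1259, 0.8878]  P^-=[0.4651 0.0498; 0.0498 0.3962]  S=[0.9097 0.0624; 0.0624 0.5755]  K=[0.5008 0.0888; -0.0279 0.6976]  nu=[1.2652, 2.2134]  x^+=[0.9561, 2.3965]  P^+=[0.2269 0.0052; 0.0052 0.1179]
step 4: x^-=[0.9701, 2.8993]  P^-=[0.4445 0.0457; 0.0457 0.3920]  S=[0.8897 0.0572; 0.0572 0.5706]  K=[0.4900 0.0855; -0.0286 0.6955]  nu=[2.5219, 0.8728]  x^+=[2.2805, 3.4342]  P^+=[0.2219 0.0049; 0.0049 0.1175]
step 5: x^-=[2.4280, 4.3368]  P^-=[0.4381 0.0442; 0.0442 0.3912]  S=[0.8836 0.0553; 0.0553 0.5695]  K=[0.4866 0.0842; -0.0289 0.6951]  nu=[0.9089, -1.5567]  x^+=[2.7392, 3.2284]  P^+=[0.2204 0.0047; 0.0047 0.1175]

innov = [0.9089, -1.5567]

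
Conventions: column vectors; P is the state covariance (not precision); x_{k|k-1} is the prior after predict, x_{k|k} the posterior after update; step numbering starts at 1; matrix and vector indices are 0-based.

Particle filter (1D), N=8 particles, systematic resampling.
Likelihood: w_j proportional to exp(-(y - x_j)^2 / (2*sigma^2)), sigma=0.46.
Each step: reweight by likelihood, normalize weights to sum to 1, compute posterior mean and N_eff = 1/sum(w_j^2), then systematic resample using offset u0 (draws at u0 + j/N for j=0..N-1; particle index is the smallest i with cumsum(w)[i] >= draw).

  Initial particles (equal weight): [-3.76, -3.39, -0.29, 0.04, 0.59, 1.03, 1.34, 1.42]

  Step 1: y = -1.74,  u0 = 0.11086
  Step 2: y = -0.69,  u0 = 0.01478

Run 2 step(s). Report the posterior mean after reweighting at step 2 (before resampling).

step 1: w=[0.0071, 0.1749, 0.7568, 0.0610, 0.0003, 0.0000, 0.0000, 0.0000]  mean=-0.8362  Neff=1.6472  idx=[1, 2, 2, 2, 2, 2, 2, 3]
step 2: w=[0.0000, 0.1559, 0.1559, 0.1559, 0.1559, 0.1559, 0.1559, 0.0646]  mean=-0.2687  Neff=6.6665  idx=[1, 1, 2, 3, 4, 5, 5, 6]

post_mean = -0.2687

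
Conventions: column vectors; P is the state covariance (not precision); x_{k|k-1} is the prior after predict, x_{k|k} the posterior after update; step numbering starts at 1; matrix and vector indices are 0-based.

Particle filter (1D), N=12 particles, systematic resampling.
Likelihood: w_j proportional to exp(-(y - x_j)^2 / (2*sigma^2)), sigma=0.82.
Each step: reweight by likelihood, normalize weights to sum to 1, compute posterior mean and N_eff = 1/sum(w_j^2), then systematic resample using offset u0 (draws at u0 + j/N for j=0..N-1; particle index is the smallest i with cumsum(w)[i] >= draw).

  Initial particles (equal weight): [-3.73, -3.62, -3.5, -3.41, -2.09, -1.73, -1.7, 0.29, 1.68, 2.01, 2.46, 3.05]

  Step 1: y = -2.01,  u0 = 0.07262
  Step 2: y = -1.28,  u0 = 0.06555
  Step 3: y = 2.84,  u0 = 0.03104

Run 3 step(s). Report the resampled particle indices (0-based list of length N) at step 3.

step 1: w=[0.0310, 0.0408, 0.0537, 0.0652, 0.2788, 0.2642, 0.2608, 0.0055, 0.0000, 0.0000, 0.0000, 0.0000]  mean=-2.1552  Neff=4.4382  idx=[2, 3, 4, 4, 4, 5, 5, 5, 6, 6, 6, 6]
step 2: w=[0.0032, 0.0043, 0.0768, 0.0768, 0.0768, 0.1077, 0.1077, 0.1077, 0.1098, 0.1098, 0.1098, 0.1098]  mean=-1.8127  Neff=9.9307  idx=[2, 3, 4, 5, 6, 7, 8, 8, 9, 10, 11, 11]
step 3: w=[0.0074, 0.0074, 0.0074, 0.0944, 0.0944, 0.0944, 0.1157, 0.1157, 0.1157, 0.1157, 0.1157, 0.1157]  mean=-1.7172  Neff=9.3208  idx=[3, 3, 4, 5, 6, 7, 7, 8, 9, 10, 10, 11]

resampled_idx = [3, 3, 4, 5, 6, 7, 7, 8, 9, 10, 10, 11]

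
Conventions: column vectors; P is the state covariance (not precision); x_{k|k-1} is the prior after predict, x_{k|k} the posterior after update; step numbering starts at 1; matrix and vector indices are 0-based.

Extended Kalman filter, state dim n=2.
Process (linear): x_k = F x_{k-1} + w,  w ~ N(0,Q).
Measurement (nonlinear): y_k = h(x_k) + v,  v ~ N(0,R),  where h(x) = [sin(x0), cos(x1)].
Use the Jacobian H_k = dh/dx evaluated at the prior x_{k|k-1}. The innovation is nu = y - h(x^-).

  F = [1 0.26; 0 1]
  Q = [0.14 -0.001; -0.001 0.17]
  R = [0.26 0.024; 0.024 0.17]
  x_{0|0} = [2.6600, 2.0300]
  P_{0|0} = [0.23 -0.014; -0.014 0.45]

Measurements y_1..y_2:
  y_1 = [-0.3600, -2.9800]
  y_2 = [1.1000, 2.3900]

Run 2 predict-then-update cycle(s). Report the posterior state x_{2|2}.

x_post = [4.4983, 5.9960]

step 1: x^-=[3.1878, 2.0300]  P^-=[0.3931 0.1020; 0.1020 0.6200]  H_jac=[-0.9989 0.0000; 0.0000 -0.8964]  S=[0.6523 0.1153; 0.1153 0.6682]  K=[-0.5961 -0.0340; -0.0094 -0.8301]  nu=[-0.3138, -2.5368]  x^+=[3.4610, 4.1388]  P^+=[0.1560 0.0224; 0.0224 0.1577]
step 2: x^-=[4.5371, 4.1388]  P^-=[0.3183 0.0624; 0.0624 0.3277]  H_jac=[-0.1744 0.0000; 0.0000 0.8399]  S=[0.2697 0.0149; 0.0149 0.4012]  K=[-0.2135 0.1385; -0.0783 0.6890]  nu=[2.0847, 2.9327]  x^+=[4.4983, 5.9960]  P^+=[0.2991 0.0219; 0.0219 0.1372]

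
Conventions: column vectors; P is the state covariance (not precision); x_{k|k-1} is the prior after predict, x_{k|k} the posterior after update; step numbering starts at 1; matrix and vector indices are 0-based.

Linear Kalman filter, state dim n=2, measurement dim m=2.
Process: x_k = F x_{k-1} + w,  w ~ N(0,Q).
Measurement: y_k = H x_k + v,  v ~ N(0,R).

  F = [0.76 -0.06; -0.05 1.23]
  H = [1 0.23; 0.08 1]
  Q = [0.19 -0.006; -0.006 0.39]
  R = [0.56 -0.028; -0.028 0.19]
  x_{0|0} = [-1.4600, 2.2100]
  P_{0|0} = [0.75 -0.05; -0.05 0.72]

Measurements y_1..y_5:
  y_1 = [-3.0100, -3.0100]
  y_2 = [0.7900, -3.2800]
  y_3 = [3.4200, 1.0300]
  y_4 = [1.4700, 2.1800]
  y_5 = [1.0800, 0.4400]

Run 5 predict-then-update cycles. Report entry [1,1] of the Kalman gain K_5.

K[1,1] = 0.7646

step 1: x^-=[-1.2422, 2.7913]  P^-=[0.6304 -0.1345; -0.1345 1.4873]  S=[1.2071 0.2275; 0.2275 1.6598]  K=[0.5195 -0.1219; 0.0044 0.8890]  nu=[-2.4098, -5.7019]  x^+=[-1.7992, -2.2882]  P^+=[0.3087 -0.0624; -0.0624 0.1738]
step 2: x^-=[-1.2301, -2.7245]  P^-=[0.3746 -0.0891; -0.0891 0.6614]  S=[0.9286 0.0634; 0.0634 0.8395]  K=[0.3882 -0.0997; 0.0148 0.7782]  nu=[2.6467, -0.4571]  x^+=[-0.1572, -3.0411]  P^+=[0.2313 -0.0483; -0.0483 0.1513]
step 3: x^-=[0.0630, -3.7327]  P^-=[0.3285 -0.0713; -0.0713 0.6254]  S=[0.8888 0.0696; 0.0696 0.8061]  K=[0.3580 -0.0867; 0.0216 0.7669]  nu=[4.2155, 4.7576]  x^+=[1.1596, 0.0072]  P^+=[0.2129 -0.0435; -0.0435 0.1486]
step 4: x^-=[0.8808, -0.0491]  P^-=[0.3175 -0.0659; -0.0659 0.6207]  S=[0.8800 0.0731; 0.0731 0.8022]  K=[0.3504 -0.0824; 0.0238 0.7650]  nu=[0.6004, 2.1586]  x^+=[0.9134, 1.6166]  P^+=[0.2082 -0.0421; -0.0421 0.1481]
step 5: x^-=[0.5972, 1.9427]  P^-=[0.3146 -0.0643; -0.0643 0.6197]  S=[0.8778 0.0742; 0.0742 0.8014]  K=[0.3484 -0.0811; 0.0245 0.7646]  nu=[0.0360, -1.5505]  x^+=[0.7355, 0.7582]  P^+=[0.2070 -0.0417; -0.0417 0.1479]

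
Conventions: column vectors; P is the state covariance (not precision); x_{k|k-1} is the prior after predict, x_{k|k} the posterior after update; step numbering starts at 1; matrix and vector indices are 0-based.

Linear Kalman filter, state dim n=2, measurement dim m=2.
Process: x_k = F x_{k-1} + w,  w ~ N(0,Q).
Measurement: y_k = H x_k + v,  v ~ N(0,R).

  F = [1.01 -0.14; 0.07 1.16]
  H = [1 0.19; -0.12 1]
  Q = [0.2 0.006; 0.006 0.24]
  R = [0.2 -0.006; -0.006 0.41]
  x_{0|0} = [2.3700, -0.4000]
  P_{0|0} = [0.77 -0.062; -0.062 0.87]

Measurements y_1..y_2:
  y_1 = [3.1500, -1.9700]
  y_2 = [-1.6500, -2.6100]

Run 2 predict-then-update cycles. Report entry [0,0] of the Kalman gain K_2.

step 1: x^-=[2.4497, -0.2981]  P^-=[1.0201 -0.1529; -0.1529 1.4044]  S=[1.2127 -0.0110; -0.0110 1.8658]  K=[0.8159 -0.1427; 0.1009 0.7631]  nu=[0.7569, -1.3779]  x^+=[3.2640, -1.2733]  P^+=[0.1722 -0.0428; -0.0428 0.3071]
step 2: x^-=[3.4749, -1.2485]  P^-=[0.3937 -0.0814; -0.0814 0.6472]  S=[0.5862 -0.0098; -0.0098 1.0824]  K=[0.6434 -0.1130; 0.0811 0.6077]  nu=[-4.8877, -0.9445]  x^+=[0.4367, -2.2189]  P^+=[0.1358 -0.0339; -0.0339 0.2446]

K[0,0] = 0.6434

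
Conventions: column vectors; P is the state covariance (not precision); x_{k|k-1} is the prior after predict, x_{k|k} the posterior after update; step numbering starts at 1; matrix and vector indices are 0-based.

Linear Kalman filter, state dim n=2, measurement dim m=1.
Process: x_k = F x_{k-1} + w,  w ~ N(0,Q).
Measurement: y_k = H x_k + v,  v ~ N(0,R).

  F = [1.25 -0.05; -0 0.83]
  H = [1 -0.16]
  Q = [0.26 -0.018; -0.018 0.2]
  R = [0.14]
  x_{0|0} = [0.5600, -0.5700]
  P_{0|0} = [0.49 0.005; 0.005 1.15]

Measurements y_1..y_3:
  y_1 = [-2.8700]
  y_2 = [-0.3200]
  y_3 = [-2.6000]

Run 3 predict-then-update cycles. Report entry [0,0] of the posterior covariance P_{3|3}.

P_post[0,0] = 0.1220

step 1: x^-=[0.7285, -0.4731]  P^-=[1.0279 -0.0605; -0.0605 0.9922]  S=[1.2126]  K=[0.8556; -0.1808]  nu=[-3.6742]  x^+=[-2.4152, 0.1913]  P^+=[0.1401 0.1271; 0.1271 0.9526]
step 2: x^-=[-3.0286, 0.1588]  P^-=[0.4654 0.0743; 0.0743 0.8562]  S=[0.6036]  K=[0.7514; -0.1038]  nu=[2.7340]  x^+=[-0.9742, -0.1251]  P^+=[0.1246 0.1214; 0.1214 0.8497]
step 3: x^-=[-1.2115, -0.1038]  P^-=[0.4417 0.0727; 0.0727 0.7854]  S=[0.5785]  K=[0.7434; -0.0915]  nu=[-1.4052]  x^+=[-2.2560, 0.0248]  P^+=[0.1220 0.1121; 0.1121 0.7805]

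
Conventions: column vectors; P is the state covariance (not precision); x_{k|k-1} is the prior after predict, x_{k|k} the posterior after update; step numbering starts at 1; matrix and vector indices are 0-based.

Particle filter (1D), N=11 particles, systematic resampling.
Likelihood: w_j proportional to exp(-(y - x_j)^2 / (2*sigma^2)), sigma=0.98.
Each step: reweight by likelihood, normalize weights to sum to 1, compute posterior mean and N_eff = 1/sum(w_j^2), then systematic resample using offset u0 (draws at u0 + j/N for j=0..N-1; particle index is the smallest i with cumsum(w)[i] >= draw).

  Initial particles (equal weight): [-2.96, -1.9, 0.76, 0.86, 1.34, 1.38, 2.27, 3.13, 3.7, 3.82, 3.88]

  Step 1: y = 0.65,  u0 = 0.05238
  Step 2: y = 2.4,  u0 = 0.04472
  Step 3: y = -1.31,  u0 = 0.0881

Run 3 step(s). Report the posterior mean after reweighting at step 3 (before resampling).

post_mean = 0.9441

step 1: w=[0.0003, 0.0088, 0.2576, 0.2533, 0.2023, 0.1964, 0.0661, 0.0105, 0.0020, 0.0014, 0.0011]  mean=1.1386  Neff=4.6592  idx=[2, 2, 2, 3, 3, 3, 4, 4, 5, 5, 6]
step 2: w=[0.0505, 0.0505, 0.0505, 0.0596, 0.0596, 0.0596, 0.1141, 0.1141, 0.1192, 0.1192, 0.2031]  mean=1.3647  Neff=8.7716  idx=[0, 2, 4, 5, 6, 7, 8, 9, 9, 10, 10]
step 3: w=[0.2104, 0.2104, 0.1687, 0.1687, 0.0506, 0.0506, 0.0453, 0.0453, 0.0453, 0.0025, 0.0025]  mean=0.9441  Neff=6.3819  idx=[0, 0, 1, 1, 2, 2, 3, 3, 5, 7, 9]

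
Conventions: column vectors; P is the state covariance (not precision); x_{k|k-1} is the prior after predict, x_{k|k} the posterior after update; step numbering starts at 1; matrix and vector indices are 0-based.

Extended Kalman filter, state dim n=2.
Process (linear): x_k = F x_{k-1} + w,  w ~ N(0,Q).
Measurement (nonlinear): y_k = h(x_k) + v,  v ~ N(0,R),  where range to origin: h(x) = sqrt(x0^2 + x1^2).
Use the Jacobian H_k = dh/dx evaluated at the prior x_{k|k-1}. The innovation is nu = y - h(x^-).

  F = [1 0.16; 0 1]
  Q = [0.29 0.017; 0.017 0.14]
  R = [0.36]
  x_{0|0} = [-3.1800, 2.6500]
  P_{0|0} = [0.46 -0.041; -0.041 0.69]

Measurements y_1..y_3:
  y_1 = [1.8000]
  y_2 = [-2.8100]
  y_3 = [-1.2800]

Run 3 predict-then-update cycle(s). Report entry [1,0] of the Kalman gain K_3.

step 1: x^-=[-2.7560, 2.6500]  P^-=[0.7545 0.0864; 0.0864 0.8300]  H_jac=[-0.7208 0.6931]  S=[1.0645]  K=[-0.4547; 0.4819]  nu=[-2.0234]  x^+=[-1.8360, 1.6749]  P^+=[0.5345 0.3197; 0.3197 0.5828]
step 2: x^-=[-1.5680, 1.6749]  P^-=[0.9417 0.4299; 0.4299 0.7228]  H_jac=[-0.6834 0.7300]  S=[0.7560]  K=[-0.4361; 0.3093]  nu=[-5.1043]  x^+=[0.6581, 0.0963]  P^+=[0.7979 0.5319; 0.5319 0.6505]
step 3: x^-=[0.6735, 0.0963]  P^-=[1.2747 0.6530; 0.6530 0.7905]  H_jac=[0.9899 0.1415]  S=[1.8079]  K=[0.7491; 0.4194]  nu=[-1.9604]  x^+=[-0.7949, -0.7259]  P^+=[0.2603 0.0850; 0.0850 0.4725]

K[1,0] = 0.4194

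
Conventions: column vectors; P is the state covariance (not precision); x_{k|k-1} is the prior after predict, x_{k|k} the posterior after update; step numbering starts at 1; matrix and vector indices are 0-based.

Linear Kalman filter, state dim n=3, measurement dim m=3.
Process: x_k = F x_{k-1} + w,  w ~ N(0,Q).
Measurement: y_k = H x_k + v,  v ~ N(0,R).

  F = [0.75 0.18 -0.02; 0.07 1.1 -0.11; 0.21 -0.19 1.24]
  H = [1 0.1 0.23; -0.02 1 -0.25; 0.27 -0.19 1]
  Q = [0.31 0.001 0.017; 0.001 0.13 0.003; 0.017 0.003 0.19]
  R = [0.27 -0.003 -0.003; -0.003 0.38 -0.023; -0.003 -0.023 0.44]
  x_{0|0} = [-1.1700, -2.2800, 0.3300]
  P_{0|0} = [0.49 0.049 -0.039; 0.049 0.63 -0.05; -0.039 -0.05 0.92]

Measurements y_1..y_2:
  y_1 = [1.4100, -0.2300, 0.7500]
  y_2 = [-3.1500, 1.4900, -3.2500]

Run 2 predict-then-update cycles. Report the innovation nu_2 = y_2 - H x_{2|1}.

step 1: x^-=[-1.2945, -2.6262, 0.5967]  P^-=[0.6212 0.1999 -0.0028; 0.1999 0.9261 -0.3080; -0.0028 -0.3080 1.6483]  S=[1.0122 0.1195 0.4734; 0.1195 1.5553 -0.8821; 0.4734 -0.8821 2.2620]  K=[0.6624 0.0299 -0.0708; 0.1230 0.6554 0.0397; 0.0027 -0.0459 0.7357]  nu=[2.8299, 2.5195, 0.0038]  x^+=[0.6552, -0.6264, 0.4916]  P^+=[0.2002 -0.0073 -0.0893; -0.0073 0.2610 0.0536; -0.0893 0.0536 0.3591]
step 2: x^-=[0.3688, -0.6973, 0.8661]  P^-=[0.4316 0.0631 -0.0390; 0.0631 0.4385 -0.0306; -0.0390 -0.0306 0.6892]  S=[0.7357 0.0592 0.2102; 0.0592 0.8741 -0.2923; 0.2102 -0.2923 1.1606]  K=[0.5950 0.0175 -0.0469; 0.0859 0.5132 0.0302; -0.0050 -0.0365 0.5815]  nu=[-3.6483, 2.4112, -4.3482]  x^+=[-1.5557, 0.0955, -1.7320]  P^+=[0.1783 -0.0087 -0.0726; -0.0087 0.2045 0.0424; -0.0726 0.0424 0.2844]

innov = [-3.6483, 2.4112, -4.3482]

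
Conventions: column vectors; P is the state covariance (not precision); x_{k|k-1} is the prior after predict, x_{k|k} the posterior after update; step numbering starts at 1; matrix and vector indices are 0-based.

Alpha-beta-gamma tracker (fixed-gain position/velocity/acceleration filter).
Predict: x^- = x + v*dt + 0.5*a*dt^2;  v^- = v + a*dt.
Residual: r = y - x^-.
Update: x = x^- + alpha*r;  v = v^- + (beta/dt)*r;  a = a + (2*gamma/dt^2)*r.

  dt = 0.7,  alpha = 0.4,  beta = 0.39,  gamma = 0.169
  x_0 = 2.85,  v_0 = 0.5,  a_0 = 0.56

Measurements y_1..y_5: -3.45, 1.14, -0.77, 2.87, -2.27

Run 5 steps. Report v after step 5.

v_post = 3.9561

step 1: x_pred=3.3372  r=-6.7872  x^+=0.6223  v^+=-2.8894  a^+=-4.1218
step 2: x_pred=-2.4101  r=3.5501  x^+=-0.9901  v^+=-3.7968  a^+=-1.6729
step 3: x_pred=-4.0577  r=3.2877  x^+=-2.7426  v^+=-3.1361  a^+=0.5949
step 4: x_pred=-4.7921  r=7.6621  x^+=-1.7273  v^+=1.5492  a^+=5.8802
step 5: x_pred=0.7978  r=-3.0678  x^+=-0.4293  v^+=3.9561  a^+=3.7640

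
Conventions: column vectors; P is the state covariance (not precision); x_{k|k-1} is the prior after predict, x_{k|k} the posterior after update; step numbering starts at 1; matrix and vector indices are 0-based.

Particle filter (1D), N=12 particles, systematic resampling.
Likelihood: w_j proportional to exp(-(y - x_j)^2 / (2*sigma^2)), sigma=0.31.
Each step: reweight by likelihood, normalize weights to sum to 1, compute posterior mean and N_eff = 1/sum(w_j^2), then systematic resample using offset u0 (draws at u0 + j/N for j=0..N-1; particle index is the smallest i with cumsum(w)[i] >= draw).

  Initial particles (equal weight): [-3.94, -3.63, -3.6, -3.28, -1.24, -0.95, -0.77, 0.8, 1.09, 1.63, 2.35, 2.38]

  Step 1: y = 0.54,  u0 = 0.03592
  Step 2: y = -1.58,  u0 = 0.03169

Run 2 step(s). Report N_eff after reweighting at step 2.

N_eff = 9.0029

step 1: w=[0.0000, 0.0000, 0.0000, 0.0000, 0.0000, 0.0000, 0.0001, 0.7706, 0.2270, 0.0023, 0.0000, 0.0000]  mean=0.8675  Neff=1.5496  idx=[7, 7, 7, 7, 7, 7, 7, 7, 7, 8, 8, 8]
step 2: w=[0.1111, 0.1111, 0.1111, 0.1111, 0.1111, 0.1111, 0.1111, 0.1111, 0.1111, 0.0001, 0.0001, 0.0001]  mean=0.8000  Neff=9.0029  idx=[0, 1, 1, 2, 3, 4, 4, 5, 6, 7, 7, 8]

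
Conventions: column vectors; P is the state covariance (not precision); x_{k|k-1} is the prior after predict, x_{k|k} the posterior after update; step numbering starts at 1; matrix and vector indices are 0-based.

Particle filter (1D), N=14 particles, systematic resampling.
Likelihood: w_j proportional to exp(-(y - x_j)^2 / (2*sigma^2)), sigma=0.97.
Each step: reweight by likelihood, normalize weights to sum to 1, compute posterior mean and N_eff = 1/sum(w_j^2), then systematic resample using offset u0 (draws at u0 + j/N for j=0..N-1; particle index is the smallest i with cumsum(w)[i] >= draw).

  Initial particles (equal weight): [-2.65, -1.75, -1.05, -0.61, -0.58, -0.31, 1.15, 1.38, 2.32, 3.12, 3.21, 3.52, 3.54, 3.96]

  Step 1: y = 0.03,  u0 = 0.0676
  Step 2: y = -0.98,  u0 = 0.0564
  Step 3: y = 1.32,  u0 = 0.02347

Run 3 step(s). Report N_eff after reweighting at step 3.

step 1: w=[0.0051, 0.0434, 0.1257, 0.1879, 0.1917, 0.2197, 0.1200, 0.0887, 0.0144, 0.0015, 0.0011, 0.0004, 0.0003, 0.0001]  mean=-0.2110  Neff=6.2289  idx=[2, 2, 3, 3, 3, 4, 4, 5, 5, 5, 6, 6, 7, 8]
step 2: w=[0.1082, 0.1082, 0.1009, 0.1009, 0.1009, 0.0996, 0.0996, 0.0855, 0.0855, 0.0855, 0.0097, 0.0097, 0.0056, 0.0003]  mean=-0.5759  Neff=10.4266  idx=[0, 1, 1, 2, 3, 3, 4, 5, 6, 6, 7, 8, 9, 11]
step 3: w=[0.0177, 0.0177, 0.0177, 0.0483, 0.0483, 0.0483, 0.0483, 0.0513, 0.0513, 0.0513, 0.0852, 0.0852, 0.0852, 0.3443]  mean=0.0538  Neff=6.3111  idx=[1, 3, 5, 6, 8, 9, 10, 11, 12, 13, 13, 13, 13, 13]

N_eff = 6.3111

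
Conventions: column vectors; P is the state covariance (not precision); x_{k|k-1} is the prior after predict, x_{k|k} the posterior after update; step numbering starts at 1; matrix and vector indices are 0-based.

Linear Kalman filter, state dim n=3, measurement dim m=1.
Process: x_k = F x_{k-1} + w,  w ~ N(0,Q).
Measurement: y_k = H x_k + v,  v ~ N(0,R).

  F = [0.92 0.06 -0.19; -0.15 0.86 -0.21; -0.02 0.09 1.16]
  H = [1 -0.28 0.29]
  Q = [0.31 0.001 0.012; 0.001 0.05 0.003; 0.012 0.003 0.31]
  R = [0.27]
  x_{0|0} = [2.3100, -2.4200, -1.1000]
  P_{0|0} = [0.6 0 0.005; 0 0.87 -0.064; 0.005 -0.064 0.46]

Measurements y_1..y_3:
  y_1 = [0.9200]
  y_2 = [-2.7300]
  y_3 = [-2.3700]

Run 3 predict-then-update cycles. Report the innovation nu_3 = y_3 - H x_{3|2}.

innov = [-1.0180]

step 1: x^-=[2.1890, -2.1967, -1.5400]  P^-=[0.8373 -0.0081 -0.0937; -0.0081 0.7507 -0.1034; -0.0937 -0.1034 0.9227]  S=[1.2107]  K=[0.6710; -0.2051; 0.1675]  nu=[-1.4375]  x^+=[1.2245, -1.9019, -1.7808]  P^+=[0.2922 0.1585 -0.2298; 0.1585 0.6998 -0.0618; -0.2298 -0.0618 0.8887]
step 2: x^-=[1.3507, -1.4453, -2.2614]  P^-=[0.6912 0.2049 -0.4219; 0.2049 0.5803 -0.1848; -0.4219 -0.1848 1.5088]  S=[0.8041]  K=[0.6360; -0.0138; 0.0838]  nu=[-3.8296]  x^+=[-1.0850, -1.3924, -2.5823]  P^+=[0.3659 0.2120 -0.4648; 0.2120 0.5801 -0.1839; -0.4648 -0.1839 1.5032]
step 3: x^-=[-0.5911, -0.4924, -3.0991]  P^-=[0.8661 0.3152 -0.8130; 0.3152 0.5360 -0.4247; -0.8130 -0.4247 2.3199]  S=[0.7942]  K=[0.6826; 0.0528; -0.0268]  nu=[-1.0180]  x^+=[-1.2860, -0.5461, -3.0718]  P^+=[0.4961 0.2866 -0.7985; 0.2866 0.5338 -0.4236; -0.7985 -0.4236 2.3193]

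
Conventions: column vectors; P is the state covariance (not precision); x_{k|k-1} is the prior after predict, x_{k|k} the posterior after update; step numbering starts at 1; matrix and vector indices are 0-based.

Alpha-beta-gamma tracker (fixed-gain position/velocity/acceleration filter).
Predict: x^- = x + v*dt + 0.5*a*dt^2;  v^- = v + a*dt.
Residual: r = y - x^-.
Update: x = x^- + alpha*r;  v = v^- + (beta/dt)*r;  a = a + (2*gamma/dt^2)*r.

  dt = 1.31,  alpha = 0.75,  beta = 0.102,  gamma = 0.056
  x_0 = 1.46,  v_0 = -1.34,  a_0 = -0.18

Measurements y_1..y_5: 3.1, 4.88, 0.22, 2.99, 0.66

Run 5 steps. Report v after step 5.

step 1: x_pred=-0.4498  r=3.5498  x^+=2.2125  v^+=-1.2994  a^+=0.0517
step 2: x_pred=0.5547  r=4.3253  x^+=3.7987  v^+=-0.8949  a^+=0.3340
step 3: x_pred=2.9129  r=-2.6929  x^+=0.8932  v^+=-0.6671  a^+=0.1582
step 4: x_pred=0.1551  r=2.8349  x^+=2.2813  v^+=-0.2391  a^+=0.3432
step 5: x_pred=2.2626  r=-1.6026  x^+=1.0606  v^+=0.0858  a^+=0.2386

v_post = 0.0858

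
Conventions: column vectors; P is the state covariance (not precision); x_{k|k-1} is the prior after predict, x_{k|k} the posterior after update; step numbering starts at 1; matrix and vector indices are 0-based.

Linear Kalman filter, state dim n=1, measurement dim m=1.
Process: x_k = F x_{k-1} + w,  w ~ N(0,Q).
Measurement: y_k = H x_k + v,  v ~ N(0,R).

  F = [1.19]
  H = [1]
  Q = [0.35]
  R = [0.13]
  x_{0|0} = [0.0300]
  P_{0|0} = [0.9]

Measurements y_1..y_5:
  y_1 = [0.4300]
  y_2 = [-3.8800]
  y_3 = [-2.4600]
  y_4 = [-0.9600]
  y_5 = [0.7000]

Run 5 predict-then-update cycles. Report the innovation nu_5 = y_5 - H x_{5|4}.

innov = [2.3970]

step 1: x^-=[0.0357]  P^-=[1.6245]  S=[1.7545]  K=[0.9259]  nu=[0.3943]  x^+=[0.4008]  P^+=[0.1204]
step 2: x^-=[0.4769]  P^-=[0.5205]  S=[0.6505]  K=[0.8001]  nu=[-4.3569]  x^+=[-3.0092]  P^+=[0.1040]
step 3: x^-=[-3.5810]  P^-=[0.4973]  S=[0.6273]  K=[0.7928]  nu=[1.1210]  x^+=[-2.6923]  P^+=[0.1031]
step 4: x^-=[-3.2038]  P^-=[0.4959]  S=[0.6259]  K=[0.7923]  nu=[2.2438]  x^+=[-1.4260]  P^+=[0.1030]
step 5: x^-=[-1.6970]  P^-=[0.4959]  S=[0.6259]  K=[0.7923]  nu=[2.3970]  x^+=[0.2021]  P^+=[0.1030]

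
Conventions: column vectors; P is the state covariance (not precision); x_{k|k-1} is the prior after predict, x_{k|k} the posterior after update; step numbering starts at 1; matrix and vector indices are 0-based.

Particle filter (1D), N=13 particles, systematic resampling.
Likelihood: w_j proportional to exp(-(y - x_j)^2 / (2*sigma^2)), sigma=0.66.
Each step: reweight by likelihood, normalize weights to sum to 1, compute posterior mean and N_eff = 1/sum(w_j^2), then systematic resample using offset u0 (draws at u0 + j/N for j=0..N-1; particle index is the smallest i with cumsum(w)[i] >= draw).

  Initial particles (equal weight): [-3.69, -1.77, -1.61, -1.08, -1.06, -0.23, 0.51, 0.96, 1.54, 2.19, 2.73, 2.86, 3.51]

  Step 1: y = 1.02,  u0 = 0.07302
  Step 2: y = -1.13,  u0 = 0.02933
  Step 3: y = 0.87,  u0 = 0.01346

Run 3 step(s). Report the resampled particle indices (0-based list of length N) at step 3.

step 1: w=[0.0000, 0.0000, 0.0001, 0.0022, 0.0024, 0.0571, 0.2545, 0.3416, 0.2515, 0.0713, 0.0120, 0.0070, 0.0003]  mean=1.0367  Neff=3.9482  idx=[6, 6, 6, 6, 7, 7, 7, 7, 8, 8, 8, 9, 11]
step 2: w=[0.2173, 0.2173, 0.2173, 0.2173, 0.0317, 0.0317, 0.0317, 0.0317, 0.0013, 0.0013, 0.0013, 0.0000, 0.0000]  mean=0.5711  Neff=5.1822  idx=[0, 0, 0, 1, 1, 1, 2, 2, 2, 3, 3, 4, 6]
step 3: w=[0.0752, 0.0752, 0.0752, 0.0752, 0.0752, 0.0752, 0.0752, 0.0752, 0.0752, 0.0752, 0.0752, 0.0864, 0.0864]  mean=0.5878  Neff=12.9639  idx=[0, 1, 2, 3, 4, 5, 6, 7, 8, 9, 10, 11, 12]

resampled_idx = [0, 1, 2, 3, 4, 5, 6, 7, 8, 9, 10, 11, 12]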